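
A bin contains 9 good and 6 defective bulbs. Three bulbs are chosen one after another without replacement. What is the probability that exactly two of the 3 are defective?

27/91

One ordering (defective drawn first) has probability 6/15 × 5/14 × 9/13 = 270/2730 = 9/91.
There are C(3,2) = 3 such orderings, each equally likely, so P = 3 × 9/91 = 27/91.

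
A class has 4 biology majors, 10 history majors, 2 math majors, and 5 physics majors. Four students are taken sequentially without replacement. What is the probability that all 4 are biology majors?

1/5985

P(all biology majors) = 4/21 × 3/20 × 2/19 × 1/18 = 24/143640 = 1/5985.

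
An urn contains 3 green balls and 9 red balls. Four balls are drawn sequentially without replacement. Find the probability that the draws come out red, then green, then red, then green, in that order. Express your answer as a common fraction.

2/55

Chain rule:
P = 9/12 × 3/11 × 8/10 × 2/9 = 432/11880 = 2/55.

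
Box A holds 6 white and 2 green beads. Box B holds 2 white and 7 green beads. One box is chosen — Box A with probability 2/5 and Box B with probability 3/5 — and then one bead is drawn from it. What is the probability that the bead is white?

13/30

From Box A: P(white) = 6/8.
From Box B: P(white) = 2/9.
Total probability = (2/5)(6/8) + (3/5)(2/9) = 13/30.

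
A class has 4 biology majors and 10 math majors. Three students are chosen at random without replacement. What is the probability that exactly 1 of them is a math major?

15/91

One ordering (a math major drawn first) has probability 10/14 × 4/13 × 3/12 = 120/2184 = 5/91.
There are C(3,1) = 3 such orderings, each equally likely, so P = 3 × 5/91 = 15/91.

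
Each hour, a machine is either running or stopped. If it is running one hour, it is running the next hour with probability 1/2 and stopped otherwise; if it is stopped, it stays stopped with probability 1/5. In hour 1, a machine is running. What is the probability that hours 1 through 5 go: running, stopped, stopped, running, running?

Hour 1 is given. For each transition, use the conditional probability from the current state:
P(stopped | running) = 1/2; P(stopped | stopped) = 1/5; P(running | stopped) = 4/5; P(running | running) = 1/2.
P = 1/2 × 1/5 × 4/5 × 1/2 = 4/100 = 1/25.

1/25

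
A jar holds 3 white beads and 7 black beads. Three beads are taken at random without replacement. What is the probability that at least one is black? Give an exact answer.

P(no black) = 3/10 × 2/9 × 1/8 = 6/720 = 1/120.
P(at least one) = 1 − 1/120 = 119/120.

119/120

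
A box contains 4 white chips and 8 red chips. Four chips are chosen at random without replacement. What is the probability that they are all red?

P(every draw is red) = 8/12 × 7/11 × 6/10 × 5/9 = 1680/11880 = 14/99.

14/99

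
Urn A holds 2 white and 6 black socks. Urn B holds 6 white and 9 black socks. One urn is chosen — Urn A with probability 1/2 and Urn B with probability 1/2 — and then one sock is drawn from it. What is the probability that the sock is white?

13/40

From Urn A: P(white) = 2/8.
From Urn B: P(white) = 6/15.
Total probability = (1/2)(2/8) + (1/2)(6/15) = 13/40.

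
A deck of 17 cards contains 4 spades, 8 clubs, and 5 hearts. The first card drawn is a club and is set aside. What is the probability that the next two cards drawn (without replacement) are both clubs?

7/40

With the first card removed, 7 clubs remain out of 16.
P = 7/16 × 6/15 = 42/240 = 7/40.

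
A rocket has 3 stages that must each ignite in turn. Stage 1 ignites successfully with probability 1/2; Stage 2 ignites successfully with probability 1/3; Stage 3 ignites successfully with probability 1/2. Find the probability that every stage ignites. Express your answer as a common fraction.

Each stage is reached only if all earlier stages succeed, so
P = 1/2 × 1/3 × 1/2 = 1/12.

1/12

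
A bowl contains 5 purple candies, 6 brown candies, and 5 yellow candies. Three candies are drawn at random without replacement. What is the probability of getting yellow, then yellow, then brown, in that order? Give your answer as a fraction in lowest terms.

1/28

Each draw changes the counts, so multiply the conditional probabilities along the sequence:
P = 5/16 × 4/15 × 6/14 = 120/3360 = 1/28.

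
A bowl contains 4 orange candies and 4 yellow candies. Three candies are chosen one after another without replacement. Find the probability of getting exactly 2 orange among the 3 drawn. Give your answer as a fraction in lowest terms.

One ordering (orange drawn first) has probability 4/8 × 3/7 × 4/6 = 48/336 = 1/7.
There are C(3,2) = 3 such orderings, each equally likely, so P = 3 × 1/7 = 3/7.

3/7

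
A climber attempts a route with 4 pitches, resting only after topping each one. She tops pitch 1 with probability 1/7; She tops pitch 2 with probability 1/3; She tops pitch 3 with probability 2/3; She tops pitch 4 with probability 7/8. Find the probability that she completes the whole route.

Each stage is reached only if all earlier stages succeed, so
P = 1/7 × 1/3 × 2/3 × 7/8 = 14/504 = 1/36.

1/36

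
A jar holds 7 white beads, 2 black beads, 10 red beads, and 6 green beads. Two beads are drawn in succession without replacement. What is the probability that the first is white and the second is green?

7/100

Multiply the probability of each draw given the previous ones:
P = 7/25 × 6/24 = 42/600 = 7/100.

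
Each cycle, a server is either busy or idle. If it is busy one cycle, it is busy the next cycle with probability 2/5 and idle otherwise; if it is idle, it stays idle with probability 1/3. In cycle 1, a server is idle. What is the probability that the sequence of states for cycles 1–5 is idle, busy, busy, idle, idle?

4/75

Cycle 1 is given. For each transition, use the conditional probability from the current state:
P(busy | idle) = 2/3; P(busy | busy) = 2/5; P(idle | busy) = 3/5; P(idle | idle) = 1/3.
P = 2/3 × 2/5 × 3/5 × 1/3 = 12/225 = 4/75.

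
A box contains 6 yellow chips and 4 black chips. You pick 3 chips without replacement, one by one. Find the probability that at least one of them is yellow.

P(no yellow) = 4/10 × 3/9 × 2/8 = 24/720 = 1/30.
P(at least one) = 1 − 1/30 = 29/30.

29/30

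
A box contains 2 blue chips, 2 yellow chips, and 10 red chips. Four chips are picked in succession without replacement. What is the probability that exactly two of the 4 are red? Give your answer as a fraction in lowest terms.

270/1001

One ordering (red drawn first) has probability 10/14 × 9/13 × 4/12 × 3/11 = 1080/24024 = 45/1001.
There are C(4,2) = 6 such orderings, each equally likely, so P = 6 × 45/1001 = 270/1001.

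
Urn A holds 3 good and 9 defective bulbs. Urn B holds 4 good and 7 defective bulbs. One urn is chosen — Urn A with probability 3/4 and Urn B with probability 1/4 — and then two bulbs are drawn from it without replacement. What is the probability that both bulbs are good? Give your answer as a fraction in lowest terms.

27/440

From Urn A: P(both good) = (3/12)(2/11) = 1/22.
From Urn B: P(both good) = (4/11)(3/10) = 6/55.
Total probability = (3/4)(1/22) + (1/4)(6/55) = 27/440.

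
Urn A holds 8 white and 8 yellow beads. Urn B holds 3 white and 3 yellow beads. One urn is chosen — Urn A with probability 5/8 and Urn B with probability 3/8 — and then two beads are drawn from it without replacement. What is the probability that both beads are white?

53/240

From Urn A: P(both white) = (8/16)(7/15) = 7/30.
From Urn B: P(both white) = (3/6)(2/5) = 1/5.
Total probability = (5/8)(7/30) + (3/8)(1/5) = 53/240.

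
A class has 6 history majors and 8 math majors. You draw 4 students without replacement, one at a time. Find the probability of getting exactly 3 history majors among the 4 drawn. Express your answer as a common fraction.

One ordering (history majors drawn first) has probability 6/14 × 5/13 × 4/12 × 8/11 = 960/24024 = 40/1001.
There are C(4,3) = 4 such orderings, each equally likely, so P = 4 × 40/1001 = 160/1001.

160/1001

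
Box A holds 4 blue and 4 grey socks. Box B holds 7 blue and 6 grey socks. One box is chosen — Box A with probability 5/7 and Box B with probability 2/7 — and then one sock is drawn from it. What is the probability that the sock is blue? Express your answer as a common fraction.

From Box A: P(blue) = 4/8.
From Box B: P(blue) = 7/13.
Total probability = (5/7)(4/8) + (2/7)(7/13) = 93/182.

93/182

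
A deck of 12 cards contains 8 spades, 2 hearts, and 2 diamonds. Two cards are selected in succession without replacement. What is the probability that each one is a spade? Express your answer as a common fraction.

14/33

P(every draw is a spade) = 8/12 × 7/11 = 56/132 = 14/33.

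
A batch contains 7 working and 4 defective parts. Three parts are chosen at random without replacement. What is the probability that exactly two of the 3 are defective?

One ordering (defective drawn first) has probability 4/11 × 3/10 × 7/9 = 84/990 = 14/165.
There are C(3,2) = 3 such orderings, each equally likely, so P = 3 × 14/165 = 14/55.

14/55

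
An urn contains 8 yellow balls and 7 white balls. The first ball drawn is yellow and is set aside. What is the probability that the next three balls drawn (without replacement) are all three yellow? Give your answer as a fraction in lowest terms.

With the first ball removed, 7 yellow remain out of 14.
P = 7/14 × 6/13 × 5/12 = 210/2184 = 5/52.

5/52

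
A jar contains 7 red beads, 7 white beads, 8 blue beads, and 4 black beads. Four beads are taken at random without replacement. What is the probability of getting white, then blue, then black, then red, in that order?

Each draw changes the counts, so multiply the conditional probabilities along the sequence:
P = 7/26 × 8/25 × 4/24 × 7/23 = 1568/358800 = 98/22425.

98/22425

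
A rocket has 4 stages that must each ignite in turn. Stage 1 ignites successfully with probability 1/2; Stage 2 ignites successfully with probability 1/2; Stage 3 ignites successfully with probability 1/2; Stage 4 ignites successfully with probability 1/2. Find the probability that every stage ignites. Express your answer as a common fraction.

1/16

Multiplying along the chain,
P = 1/2 × 1/2 × 1/2 × 1/2 = 1/16.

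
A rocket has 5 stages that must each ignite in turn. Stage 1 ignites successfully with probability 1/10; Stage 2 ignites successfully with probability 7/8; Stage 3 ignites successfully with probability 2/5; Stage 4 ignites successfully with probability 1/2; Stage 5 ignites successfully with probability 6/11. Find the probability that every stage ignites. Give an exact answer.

21/2200

Multiplying along the chain,
P = 1/10 × 7/8 × 2/5 × 1/2 × 6/11 = 84/8800 = 21/2200.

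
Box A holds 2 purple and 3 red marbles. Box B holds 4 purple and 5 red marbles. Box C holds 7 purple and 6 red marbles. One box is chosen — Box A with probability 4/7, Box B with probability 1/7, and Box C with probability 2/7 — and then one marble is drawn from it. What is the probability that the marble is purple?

1826/4095

From Box A: P(purple) = 2/5.
From Box B: P(purple) = 4/9.
From Box C: P(purple) = 7/13.
Total probability = (4/7)(2/5) + (1/7)(4/9) + (2/7)(7/13) = 1826/4095.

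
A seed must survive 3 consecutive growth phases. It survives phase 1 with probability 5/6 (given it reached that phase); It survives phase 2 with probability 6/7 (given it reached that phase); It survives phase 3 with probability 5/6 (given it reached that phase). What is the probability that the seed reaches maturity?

25/42

The events are sequential, so multiply the conditional probabilities:
P = 5/6 × 6/7 × 5/6 = 150/252 = 25/42.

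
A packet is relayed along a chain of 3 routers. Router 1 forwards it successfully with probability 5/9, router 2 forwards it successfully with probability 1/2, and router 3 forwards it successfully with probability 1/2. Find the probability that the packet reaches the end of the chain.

5/36

The events are sequential, so multiply the conditional probabilities:
P = 5/9 × 1/2 × 1/2 = 5/36.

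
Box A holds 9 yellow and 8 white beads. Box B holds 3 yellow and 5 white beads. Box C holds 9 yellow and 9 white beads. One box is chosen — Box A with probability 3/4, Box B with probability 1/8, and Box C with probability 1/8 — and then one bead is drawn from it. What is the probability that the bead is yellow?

551/1088

From Box A: P(yellow) = 9/17.
From Box B: P(yellow) = 3/8.
From Box C: P(yellow) = 9/18.
Total probability = (3/4)(9/17) + (1/8)(3/8) + (1/8)(9/18) = 551/1088.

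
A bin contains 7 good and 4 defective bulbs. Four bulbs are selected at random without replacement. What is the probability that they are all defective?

P(all defective) = 4/11 × 3/10 × 2/9 × 1/8 = 24/7920 = 1/330.

1/330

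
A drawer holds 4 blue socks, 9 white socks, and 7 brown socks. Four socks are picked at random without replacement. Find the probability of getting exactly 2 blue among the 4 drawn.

48/323

One ordering (blue drawn first) has probability 4/20 × 3/19 × 16/18 × 15/17 = 2880/116280 = 8/323.
There are C(4,2) = 6 such orderings, each equally likely, so P = 6 × 8/323 = 48/323.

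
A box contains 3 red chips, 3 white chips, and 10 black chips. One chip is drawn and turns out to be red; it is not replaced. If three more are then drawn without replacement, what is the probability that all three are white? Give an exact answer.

With the first chip removed, 3 white remain out of 15.
P = 3/15 × 2/14 × 1/13 = 6/2730 = 1/455.

1/455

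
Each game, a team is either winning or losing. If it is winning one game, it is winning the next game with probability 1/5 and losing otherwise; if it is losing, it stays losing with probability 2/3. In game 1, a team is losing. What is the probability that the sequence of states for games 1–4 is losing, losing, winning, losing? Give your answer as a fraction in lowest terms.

8/45

Game 1 is given. For each transition, use the conditional probability from the current state:
P(losing | losing) = 2/3; P(winning | losing) = 1/3; P(losing | winning) = 4/5.
P = 2/3 × 1/3 × 4/5 = 8/45.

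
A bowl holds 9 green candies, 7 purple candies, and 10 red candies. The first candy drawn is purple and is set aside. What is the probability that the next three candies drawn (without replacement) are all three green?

21/575

With the first candy removed, 9 green remain out of 25.
P = 9/25 × 8/24 × 7/23 = 504/13800 = 21/575.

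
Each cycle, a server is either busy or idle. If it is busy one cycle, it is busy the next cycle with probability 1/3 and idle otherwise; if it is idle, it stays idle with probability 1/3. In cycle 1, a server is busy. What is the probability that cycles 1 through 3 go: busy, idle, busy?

4/9

Cycle 1 is given. For each transition, use the conditional probability from the current state:
P(idle | busy) = 2/3; P(busy | idle) = 2/3.
P = 2/3 × 2/3 = 4/9.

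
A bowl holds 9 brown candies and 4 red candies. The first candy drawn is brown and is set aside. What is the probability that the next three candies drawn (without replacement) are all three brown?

After the first draw, 8 of the remaining 12 candies are brown.
P = 8/12 × 7/11 × 6/10 = 336/1320 = 14/55.

14/55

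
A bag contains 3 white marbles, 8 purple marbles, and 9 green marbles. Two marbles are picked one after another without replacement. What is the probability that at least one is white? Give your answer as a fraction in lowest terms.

P(no white) = 17/20 × 16/19 = 272/380 = 68/95.
P(at least one) = 1 − 68/95 = 27/95.

27/95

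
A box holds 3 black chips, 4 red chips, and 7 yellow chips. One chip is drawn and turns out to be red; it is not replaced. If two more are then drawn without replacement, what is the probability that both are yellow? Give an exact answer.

7/26

With the first chip removed, 7 yellow remain out of 13.
P = 7/13 × 6/12 = 42/156 = 7/26.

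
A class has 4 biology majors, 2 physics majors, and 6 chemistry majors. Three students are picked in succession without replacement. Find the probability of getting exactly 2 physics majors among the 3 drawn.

One ordering (physics majors drawn first) has probability 2/12 × 1/11 × 10/10 = 20/1320 = 1/66.
There are C(3,2) = 3 such orderings, each equally likely, so P = 3 × 1/66 = 1/22.

1/22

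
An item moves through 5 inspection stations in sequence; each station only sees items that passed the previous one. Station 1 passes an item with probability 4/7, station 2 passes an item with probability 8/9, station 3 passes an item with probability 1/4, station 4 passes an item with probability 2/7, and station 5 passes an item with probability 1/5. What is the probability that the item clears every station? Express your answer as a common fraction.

16/2205

The events are sequential, so multiply the conditional probabilities:
P = 4/7 × 8/9 × 1/4 × 2/7 × 1/5 = 64/8820 = 16/2205.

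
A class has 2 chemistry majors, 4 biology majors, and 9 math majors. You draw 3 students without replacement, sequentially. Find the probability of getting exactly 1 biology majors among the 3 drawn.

One ordering (a biology major drawn first) has probability 4/15 × 11/14 × 10/13 = 440/2730 = 44/273.
There are C(3,1) = 3 such orderings, each equally likely, so P = 3 × 44/273 = 44/91.

44/91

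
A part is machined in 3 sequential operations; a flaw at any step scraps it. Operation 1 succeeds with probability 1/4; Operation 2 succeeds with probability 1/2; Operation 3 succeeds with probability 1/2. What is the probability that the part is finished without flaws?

1/16

Each stage is reached only if all earlier stages succeed, so
P = 1/4 × 1/2 × 1/2 = 1/16.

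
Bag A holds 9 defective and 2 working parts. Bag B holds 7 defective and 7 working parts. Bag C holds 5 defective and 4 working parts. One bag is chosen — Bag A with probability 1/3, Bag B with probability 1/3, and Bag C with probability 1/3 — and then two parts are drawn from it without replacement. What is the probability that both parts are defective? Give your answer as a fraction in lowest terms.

From Bag A: P(both defective) = (9/11)(8/10) = 36/55.
From Bag B: P(both defective) = (7/14)(6/13) = 3/13.
From Bag C: P(both defective) = (5/9)(4/8) = 5/18.
Total probability = (1/3)(36/55) + (1/3)(3/13) + (1/3)(5/18) = 14969/38610.

14969/38610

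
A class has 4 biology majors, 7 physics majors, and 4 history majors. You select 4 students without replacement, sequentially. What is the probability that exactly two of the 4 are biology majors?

22/91

One ordering (biology majors drawn first) has probability 4/15 × 3/14 × 11/13 × 10/12 = 1320/32760 = 11/273.
There are C(4,2) = 6 such orderings, each equally likely, so P = 6 × 11/273 = 22/91.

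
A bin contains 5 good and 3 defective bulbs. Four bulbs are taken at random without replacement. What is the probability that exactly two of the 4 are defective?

One ordering (defective drawn first) has probability 3/8 × 2/7 × 5/6 × 4/5 = 120/1680 = 1/14.
There are C(4,2) = 6 such orderings, each equally likely, so P = 6 × 1/14 = 3/7.

3/7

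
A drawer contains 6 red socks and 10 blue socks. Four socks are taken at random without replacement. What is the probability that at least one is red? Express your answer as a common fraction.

P(no red) = 10/16 × 9/15 × 8/14 × 7/13 = 5040/43680 = 3/26.
P(at least one) = 1 − 3/26 = 23/26.

23/26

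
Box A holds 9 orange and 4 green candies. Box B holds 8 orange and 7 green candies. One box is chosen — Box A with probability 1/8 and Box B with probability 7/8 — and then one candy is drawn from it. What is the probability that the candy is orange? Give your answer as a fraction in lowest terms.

From Box A: P(orange) = 9/13.
From Box B: P(orange) = 8/15.
Total probability = (1/8)(9/13) + (7/8)(8/15) = 863/1560.

863/1560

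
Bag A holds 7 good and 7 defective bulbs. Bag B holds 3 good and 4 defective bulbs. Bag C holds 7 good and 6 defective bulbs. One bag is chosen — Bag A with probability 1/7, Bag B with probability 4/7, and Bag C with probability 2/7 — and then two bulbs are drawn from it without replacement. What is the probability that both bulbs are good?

122/637

From Bag A: P(both good) = (7/14)(6/13) = 3/13.
From Bag B: P(both good) = (3/7)(2/6) = 1/7.
From Bag C: P(both good) = (7/13)(6/12) = 7/26.
Total probability = (1/7)(3/13) + (4/7)(1/7) + (2/7)(7/26) = 122/637.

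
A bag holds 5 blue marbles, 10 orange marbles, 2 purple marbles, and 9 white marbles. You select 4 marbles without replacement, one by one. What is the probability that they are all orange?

P = 10/26 × 9/25 × 8/24 × 7/23 = 5040/358800 = 21/1495.

21/1495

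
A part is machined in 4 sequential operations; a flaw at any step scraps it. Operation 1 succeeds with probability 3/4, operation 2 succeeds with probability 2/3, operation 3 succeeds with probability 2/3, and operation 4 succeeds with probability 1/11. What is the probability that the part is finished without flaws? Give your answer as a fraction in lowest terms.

1/33

Multiplying along the chain,
P = 3/4 × 2/3 × 2/3 × 1/11 = 12/396 = 1/33.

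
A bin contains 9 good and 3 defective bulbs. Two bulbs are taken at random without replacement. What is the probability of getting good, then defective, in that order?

9/44

Multiply the probability of each draw given the previous ones:
P = 9/12 × 3/11 = 27/132 = 9/44.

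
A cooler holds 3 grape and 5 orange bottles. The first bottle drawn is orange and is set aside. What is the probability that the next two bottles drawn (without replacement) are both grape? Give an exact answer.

After the first draw, 3 of the remaining 7 bottles are grape.
P = 3/7 × 2/6 = 6/42 = 1/7.

1/7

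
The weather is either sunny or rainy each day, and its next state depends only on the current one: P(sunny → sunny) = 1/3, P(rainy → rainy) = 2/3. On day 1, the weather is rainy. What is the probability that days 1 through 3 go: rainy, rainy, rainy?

4/9

Day 1 is given. For each transition, use the conditional probability from the current state:
P(rainy | rainy) = 2/3; P(rainy | rainy) = 2/3.
P = 2/3 × 2/3 = 4/9.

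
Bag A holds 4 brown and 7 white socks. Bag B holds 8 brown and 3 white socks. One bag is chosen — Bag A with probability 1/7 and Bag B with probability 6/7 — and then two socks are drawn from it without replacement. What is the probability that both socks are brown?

174/385

From Bag A: P(both brown) = (4/11)(3/10) = 6/55.
From Bag B: P(both brown) = (8/11)(7/10) = 28/55.
Total probability = (1/7)(6/55) + (6/7)(28/55) = 174/385.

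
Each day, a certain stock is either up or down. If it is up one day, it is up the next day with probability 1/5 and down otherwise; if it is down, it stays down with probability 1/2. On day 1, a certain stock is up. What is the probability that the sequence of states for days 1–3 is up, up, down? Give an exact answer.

Day 1 is given. For each transition, use the conditional probability from the current state:
P(up | up) = 1/5; P(down | up) = 4/5.
P = 1/5 × 4/5 = 4/25.

4/25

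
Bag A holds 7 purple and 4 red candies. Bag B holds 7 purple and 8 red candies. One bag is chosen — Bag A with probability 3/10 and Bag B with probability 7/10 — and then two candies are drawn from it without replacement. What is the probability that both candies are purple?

From Bag A: P(both purple) = (7/11)(6/10) = 21/55.
From Bag B: P(both purple) = (7/15)(6/14) = 1/5.
Total probability = (3/10)(21/55) + (7/10)(1/5) = 14/55.

14/55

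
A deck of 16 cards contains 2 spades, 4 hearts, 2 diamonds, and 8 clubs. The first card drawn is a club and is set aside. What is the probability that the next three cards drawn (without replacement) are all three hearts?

4/455

After the first draw, 4 of the remaining 15 cards are hearts.
P = 4/15 × 3/14 × 2/13 = 24/2730 = 4/455.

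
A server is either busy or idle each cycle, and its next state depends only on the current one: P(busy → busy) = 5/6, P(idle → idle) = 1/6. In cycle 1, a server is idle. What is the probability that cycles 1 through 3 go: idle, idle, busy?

5/36

Cycle 1 is given. For each transition, use the conditional probability from the current state:
P(idle | idle) = 1/6; P(busy | idle) = 5/6.
P = 1/6 × 5/6 = 5/36.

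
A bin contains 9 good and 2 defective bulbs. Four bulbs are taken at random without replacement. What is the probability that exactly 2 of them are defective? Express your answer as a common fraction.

6/55

One ordering (defective drawn first) has probability 2/11 × 1/10 × 9/9 × 8/8 = 144/7920 = 1/55.
There are C(4,2) = 6 such orderings, each equally likely, so P = 6 × 1/55 = 6/55.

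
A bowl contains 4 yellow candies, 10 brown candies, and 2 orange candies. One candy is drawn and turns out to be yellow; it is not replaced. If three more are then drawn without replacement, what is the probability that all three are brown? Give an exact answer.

24/91

With the first candy removed, 10 brown remain out of 15.
P = 10/15 × 9/14 × 8/13 = 720/2730 = 24/91.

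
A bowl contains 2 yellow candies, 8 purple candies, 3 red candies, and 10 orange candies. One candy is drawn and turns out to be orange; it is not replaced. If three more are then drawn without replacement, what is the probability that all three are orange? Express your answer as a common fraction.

3/55

After the first draw, 9 of the remaining 22 candies are orange.
P = 9/22 × 8/21 × 7/20 = 504/9240 = 3/55.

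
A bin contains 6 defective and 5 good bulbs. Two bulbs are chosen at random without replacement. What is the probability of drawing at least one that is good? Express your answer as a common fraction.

8/11

P(no good) = 6/11 × 5/10 = 30/110 = 3/11.
P(at least one) = 1 − 3/11 = 8/11.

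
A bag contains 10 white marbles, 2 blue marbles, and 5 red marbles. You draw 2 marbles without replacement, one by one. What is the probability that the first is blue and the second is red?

Chain rule:
P = 2/17 × 5/16 = 10/272 = 5/136.

5/136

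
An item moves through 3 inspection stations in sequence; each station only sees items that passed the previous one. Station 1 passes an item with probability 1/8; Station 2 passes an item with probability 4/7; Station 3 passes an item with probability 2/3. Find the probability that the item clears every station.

1/21

The events are sequential, so multiply the conditional probabilities:
P = 1/8 × 4/7 × 2/3 = 8/168 = 1/21.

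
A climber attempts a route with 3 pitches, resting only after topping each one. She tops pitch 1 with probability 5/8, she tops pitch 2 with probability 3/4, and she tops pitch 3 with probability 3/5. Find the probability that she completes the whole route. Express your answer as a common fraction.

9/32

The events are sequential, so multiply the conditional probabilities:
P = 5/8 × 3/4 × 3/5 = 45/160 = 9/32.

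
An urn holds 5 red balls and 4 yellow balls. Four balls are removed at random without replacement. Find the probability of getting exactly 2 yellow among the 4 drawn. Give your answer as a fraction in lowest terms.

10/21

One ordering (yellow drawn first) has probability 4/9 × 3/8 × 5/7 × 4/6 = 240/3024 = 5/63.
There are C(4,2) = 6 such orderings, each equally likely, so P = 6 × 5/63 = 10/21.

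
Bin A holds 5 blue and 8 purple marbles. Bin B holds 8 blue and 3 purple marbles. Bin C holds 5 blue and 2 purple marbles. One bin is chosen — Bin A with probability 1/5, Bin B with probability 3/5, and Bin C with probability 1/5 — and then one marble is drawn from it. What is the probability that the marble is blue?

From Bin A: P(blue) = 5/13.
From Bin B: P(blue) = 8/11.
From Bin C: P(blue) = 5/7.
Total probability = (1/5)(5/13) + (3/5)(8/11) + (1/5)(5/7) = 3284/5005.

3284/5005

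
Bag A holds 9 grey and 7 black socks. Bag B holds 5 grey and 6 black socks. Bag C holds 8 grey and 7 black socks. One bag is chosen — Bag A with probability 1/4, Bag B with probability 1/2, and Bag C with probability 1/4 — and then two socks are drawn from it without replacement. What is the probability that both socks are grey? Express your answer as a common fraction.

From Bag A: P(both grey) = (9/16)(8/15) = 3/10.
From Bag B: P(both grey) = (5/11)(4/10) = 2/11.
From Bag C: P(both grey) = (8/15)(7/14) = 4/15.
Total probability = (1/4)(3/10) + (1/2)(2/11) + (1/4)(4/15) = 307/1320.

307/1320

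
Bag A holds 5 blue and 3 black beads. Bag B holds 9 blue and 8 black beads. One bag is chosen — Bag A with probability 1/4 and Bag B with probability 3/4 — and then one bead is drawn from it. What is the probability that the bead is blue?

From Bag A: P(blue) = 5/8.
From Bag B: P(blue) = 9/17.
Total probability = (1/4)(5/8) + (3/4)(9/17) = 301/544.

301/544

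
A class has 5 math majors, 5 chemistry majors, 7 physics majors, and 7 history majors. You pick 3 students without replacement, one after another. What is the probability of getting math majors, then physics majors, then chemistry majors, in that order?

175/12144

Multiply the probability of each draw given the previous ones:
P = 5/24 × 7/23 × 5/22 = 175/12144.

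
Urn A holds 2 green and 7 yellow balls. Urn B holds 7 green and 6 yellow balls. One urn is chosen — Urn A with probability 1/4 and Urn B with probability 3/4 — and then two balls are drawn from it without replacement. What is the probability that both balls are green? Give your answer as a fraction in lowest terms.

From Urn A: P(both green) = (2/9)(1/8) = 1/36.
From Urn B: P(both green) = (7/13)(6/12) = 7/26.
Total probability = (1/4)(1/36) + (3/4)(7/26) = 391/1872.

391/1872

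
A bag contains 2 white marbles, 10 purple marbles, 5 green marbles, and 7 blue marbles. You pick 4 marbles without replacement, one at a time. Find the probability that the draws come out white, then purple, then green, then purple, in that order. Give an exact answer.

25/7084

Multiply the probability of each draw given the previous ones:
P = 2/24 × 10/23 × 5/22 × 9/21 = 900/255024 = 25/7084.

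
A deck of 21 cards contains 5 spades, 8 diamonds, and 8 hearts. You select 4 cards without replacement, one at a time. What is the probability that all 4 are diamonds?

2/171

P = 8/21 × 7/20 × 6/19 × 5/18 = 1680/143640 = 2/171.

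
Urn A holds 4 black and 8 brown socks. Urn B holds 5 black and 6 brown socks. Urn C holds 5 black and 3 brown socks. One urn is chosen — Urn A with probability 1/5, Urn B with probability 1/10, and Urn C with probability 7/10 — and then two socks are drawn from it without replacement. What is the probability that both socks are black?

63/220

From Urn A: P(both black) = (4/12)(3/11) = 1/11.
From Urn B: P(both black) = (5/11)(4/10) = 2/11.
From Urn C: P(both black) = (5/8)(4/7) = 5/14.
Total probability = (1/5)(1/11) + (1/10)(2/11) + (7/10)(5/14) = 63/220.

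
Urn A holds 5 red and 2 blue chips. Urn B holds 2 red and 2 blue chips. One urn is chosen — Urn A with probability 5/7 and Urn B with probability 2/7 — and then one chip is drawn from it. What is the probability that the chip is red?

32/49

From Urn A: P(red) = 5/7.
From Urn B: P(red) = 2/4.
Total probability = (5/7)(5/7) + (2/7)(2/4) = 32/49.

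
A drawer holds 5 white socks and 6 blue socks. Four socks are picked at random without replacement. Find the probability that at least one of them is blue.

P(no blue) = 5/11 × 4/10 × 3/9 × 2/8 = 120/7920 = 1/66.
P(at least one) = 1 − 1/66 = 65/66.

65/66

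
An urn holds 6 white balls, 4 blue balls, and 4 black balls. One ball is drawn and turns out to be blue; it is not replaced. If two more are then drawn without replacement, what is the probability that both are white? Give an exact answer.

With the first ball removed, 6 white remain out of 13.
P = 6/13 × 5/12 = 30/156 = 5/26.

5/26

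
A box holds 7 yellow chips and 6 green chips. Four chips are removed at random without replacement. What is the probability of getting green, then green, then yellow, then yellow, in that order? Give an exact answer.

21/286

Chain rule:
P = 6/13 × 5/12 × 7/11 × 6/10 = 1260/17160 = 21/286.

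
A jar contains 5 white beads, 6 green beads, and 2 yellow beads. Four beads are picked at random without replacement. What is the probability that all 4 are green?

3/143

P(all green) = 6/13 × 5/12 × 4/11 × 3/10 = 360/17160 = 3/143.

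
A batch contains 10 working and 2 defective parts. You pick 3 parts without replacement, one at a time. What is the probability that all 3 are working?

P = 10/12 × 9/11 × 8/10 = 720/1320 = 6/11.

6/11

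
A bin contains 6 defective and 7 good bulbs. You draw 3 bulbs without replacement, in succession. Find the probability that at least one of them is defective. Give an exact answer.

251/286

P(no defective) = 7/13 × 6/12 × 5/11 = 210/1716 = 35/286.
P(at least one) = 1 − 35/286 = 251/286.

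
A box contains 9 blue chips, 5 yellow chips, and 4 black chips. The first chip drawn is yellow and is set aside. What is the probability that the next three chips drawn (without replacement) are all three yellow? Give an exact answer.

1/170

After the first draw, 4 of the remaining 17 chips are yellow.
P = 4/17 × 3/16 × 2/15 = 24/4080 = 1/170.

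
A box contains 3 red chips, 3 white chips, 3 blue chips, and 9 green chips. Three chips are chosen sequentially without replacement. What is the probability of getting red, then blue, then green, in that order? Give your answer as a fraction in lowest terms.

Chain rule:
P = 3/18 × 3/17 × 9/16 = 81/4896 = 9/544.

9/544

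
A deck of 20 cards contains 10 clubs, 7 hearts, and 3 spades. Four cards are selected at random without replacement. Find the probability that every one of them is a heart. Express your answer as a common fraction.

7/969

P = 7/20 × 6/19 × 5/18 × 4/17 = 840/116280 = 7/969.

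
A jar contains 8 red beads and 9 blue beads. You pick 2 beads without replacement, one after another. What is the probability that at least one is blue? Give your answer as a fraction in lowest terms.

27/34

P(no blue) = 8/17 × 7/16 = 56/272 = 7/34.
P(at least one) = 1 − 7/34 = 27/34.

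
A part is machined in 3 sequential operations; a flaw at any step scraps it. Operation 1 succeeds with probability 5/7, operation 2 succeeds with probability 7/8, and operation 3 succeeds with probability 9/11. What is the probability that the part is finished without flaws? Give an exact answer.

The events are sequential, so multiply the conditional probabilities:
P = 5/7 × 7/8 × 9/11 = 315/616 = 45/88.

45/88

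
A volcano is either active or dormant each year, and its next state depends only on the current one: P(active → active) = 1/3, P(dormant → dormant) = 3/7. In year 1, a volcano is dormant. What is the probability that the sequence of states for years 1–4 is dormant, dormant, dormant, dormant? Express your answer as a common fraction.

27/343

Year 1 is given. For each transition, use the conditional probability from the current state:
P(dormant | dormant) = 3/7; P(dormant | dormant) = 3/7; P(dormant | dormant) = 3/7.
P = 3/7 × 3/7 × 3/7 = 27/343.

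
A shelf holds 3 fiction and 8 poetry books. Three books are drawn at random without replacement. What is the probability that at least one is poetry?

P(no poetry) = 3/11 × 2/10 × 1/9 = 6/990 = 1/165.
P(at least one) = 1 − 1/165 = 164/165.

164/165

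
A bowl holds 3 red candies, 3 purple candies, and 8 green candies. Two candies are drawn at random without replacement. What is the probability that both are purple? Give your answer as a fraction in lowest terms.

3/91

P(all purple) = 3/14 × 2/13 = 6/182 = 3/91.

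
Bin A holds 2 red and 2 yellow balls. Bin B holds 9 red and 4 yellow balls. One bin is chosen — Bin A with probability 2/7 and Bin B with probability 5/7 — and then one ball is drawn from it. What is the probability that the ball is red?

From Bin A: P(red) = 2/4.
From Bin B: P(red) = 9/13.
Total probability = (2/7)(2/4) + (5/7)(9/13) = 58/91.

58/91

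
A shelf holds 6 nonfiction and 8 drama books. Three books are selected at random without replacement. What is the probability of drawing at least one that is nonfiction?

11/13

P(no nonfiction) = 8/14 × 7/13 × 6/12 = 336/2184 = 2/13.
P(at least one) = 1 − 2/13 = 11/13.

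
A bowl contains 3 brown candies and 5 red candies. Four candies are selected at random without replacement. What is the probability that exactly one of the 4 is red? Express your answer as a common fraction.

1/14

One ordering (red drawn first) has probability 5/8 × 3/7 × 2/6 × 1/5 = 30/1680 = 1/56.
There are C(4,1) = 4 such orderings, each equally likely, so P = 4 × 1/56 = 1/14.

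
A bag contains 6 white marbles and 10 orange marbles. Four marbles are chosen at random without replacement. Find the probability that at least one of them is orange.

P(no orange) = 6/16 × 5/15 × 4/14 × 3/13 = 360/43680 = 3/364.
P(at least one) = 1 − 3/364 = 361/364.

361/364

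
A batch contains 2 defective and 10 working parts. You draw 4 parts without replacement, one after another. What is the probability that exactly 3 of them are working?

One ordering (working drawn first) has probability 10/12 × 9/11 × 8/10 × 2/9 = 1440/11880 = 4/33.
There are C(4,3) = 4 such orderings, each equally likely, so P = 4 × 4/33 = 16/33.

16/33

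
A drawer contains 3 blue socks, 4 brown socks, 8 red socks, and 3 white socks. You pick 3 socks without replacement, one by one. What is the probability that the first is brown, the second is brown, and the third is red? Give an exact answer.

Chain rule:
P = 4/18 × 3/17 × 8/16 = 96/4896 = 1/51.

1/51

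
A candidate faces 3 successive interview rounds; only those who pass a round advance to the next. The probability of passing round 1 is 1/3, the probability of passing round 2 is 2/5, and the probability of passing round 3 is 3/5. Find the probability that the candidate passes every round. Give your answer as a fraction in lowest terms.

The events are sequential, so multiply the conditional probabilities:
P = 1/3 × 2/5 × 3/5 = 6/75 = 2/25.

2/25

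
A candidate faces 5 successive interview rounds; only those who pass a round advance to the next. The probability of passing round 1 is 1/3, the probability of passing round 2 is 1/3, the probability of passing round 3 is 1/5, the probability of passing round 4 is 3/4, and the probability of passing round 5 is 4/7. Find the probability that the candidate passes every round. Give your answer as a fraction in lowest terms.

The events are sequential, so multiply the conditional probabilities:
P = 1/3 × 1/3 × 1/5 × 3/4 × 4/7 = 12/1260 = 1/105.

1/105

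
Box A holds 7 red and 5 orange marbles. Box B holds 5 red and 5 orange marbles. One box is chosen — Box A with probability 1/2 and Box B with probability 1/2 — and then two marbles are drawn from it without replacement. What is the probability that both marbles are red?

From Box A: P(both red) = (7/12)(6/11) = 7/22.
From Box B: P(both red) = (5/10)(4/9) = 2/9.
Total probability = (1/2)(7/22) + (1/2)(2/9) = 107/396.

107/396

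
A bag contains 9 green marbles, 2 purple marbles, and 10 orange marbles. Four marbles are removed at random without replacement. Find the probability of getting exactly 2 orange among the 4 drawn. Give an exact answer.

One ordering (orange drawn first) has probability 10/21 × 9/20 × 11/19 × 10/18 = 9900/143640 = 55/798.
There are C(4,2) = 6 such orderings, each equally likely, so P = 6 × 55/798 = 55/133.

55/133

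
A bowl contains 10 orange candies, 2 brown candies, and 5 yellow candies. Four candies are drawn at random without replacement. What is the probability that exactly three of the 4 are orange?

6/17

One ordering (orange drawn first) has probability 10/17 × 9/16 × 8/15 × 7/14 = 5040/57120 = 3/34.
There are C(4,3) = 4 such orderings, each equally likely, so P = 4 × 3/34 = 6/17.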